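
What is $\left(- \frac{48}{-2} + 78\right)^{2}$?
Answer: $10404$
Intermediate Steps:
$\left(- \frac{48}{-2} + 78\right)^{2} = \left(\left(-48\right) \left(- \frac{1}{2}\right) + 78\right)^{2} = \left(24 + 78\right)^{2} = 102^{2} = 10404$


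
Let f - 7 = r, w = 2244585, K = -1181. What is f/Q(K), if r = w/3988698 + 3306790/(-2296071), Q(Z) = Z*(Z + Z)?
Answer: 2670108405001/1216541601616560156 ≈ 2.1948e-6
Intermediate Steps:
Q(Z) = 2*Z² (Q(Z) = Z*(2*Z) = 2*Z²)
r = -382669530185/436111133598 (r = 2244585/3988698 + 3306790/(-2296071) = 2244585*(1/3988698) + 3306790*(-1/2296071) = 106885/189938 - 3306790/2296071 = -382669530185/436111133598 ≈ -0.87746)
f = 2670108405001/436111133598 (f = 7 - 382669530185/436111133598 = 2670108405001/436111133598 ≈ 6.1225)
f/Q(K) = 2670108405001/(436111133598*((2*(-1181)²))) = 2670108405001/(436111133598*((2*1394761))) = (2670108405001/436111133598)/2789522 = (2670108405001/436111133598)*(1/2789522) = 2670108405001/1216541601616560156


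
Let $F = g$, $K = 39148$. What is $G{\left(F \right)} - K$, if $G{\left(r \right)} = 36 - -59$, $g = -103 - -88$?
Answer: $-39053$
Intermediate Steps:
$g = -15$ ($g = -103 + 88 = -15$)
$F = -15$
$G{\left(r \right)} = 95$ ($G{\left(r \right)} = 36 + 59 = 95$)
$G{\left(F \right)} - K = 95 - 39148 = -39053$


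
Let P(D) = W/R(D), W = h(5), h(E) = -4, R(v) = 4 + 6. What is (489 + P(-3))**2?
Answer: 5968249/25 ≈ 2.3873e+5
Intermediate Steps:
R(v) = 10
W = -4
P(D) = -2/5 (P(D) = -4/10 = -4*1/10 = -2/5)
(489 + P(-3))**2 = (489 - 2/5)**2 = (2443/5)**2 = 5968249/25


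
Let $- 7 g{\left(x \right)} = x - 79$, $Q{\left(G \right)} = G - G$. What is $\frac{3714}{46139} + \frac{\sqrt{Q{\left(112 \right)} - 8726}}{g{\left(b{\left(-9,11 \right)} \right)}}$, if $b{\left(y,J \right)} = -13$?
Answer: $\frac{3714}{46139} + \frac{7 i \sqrt{8726}}{92} \approx 0.080496 + 7.1075 i$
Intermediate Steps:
$Q{\left(G \right)} = 0$
$g{\left(x \right)} = \frac{79}{7} - \frac{x}{7}$ ($g{\left(x \right)} = - \frac{x - 79}{7} = - \frac{-79 + x}{7} = \frac{79}{7} - \frac{x}{7}$)
$\frac{3714}{46139} + \frac{\sqrt{Q{\left(112 \right)} - 8726}}{g{\left(b{\left(-9,11 \right)} \right)}} = \frac{3714}{46139} + \frac{\sqrt{0 - 8726}}{\frac{79}{7} - - \frac{13}{7}} = 3714 \cdot \frac{1}{46139} + \frac{\sqrt{-8726}}{\frac{79}{7} + \frac{13}{7}} = \frac{3714}{46139} + \frac{i \sqrt{8726}}{\frac{92}{7}} = \frac{3714}{46139} + i \sqrt{8726} \cdot \frac{7}{92} = \frac{3714}{46139} + \frac{7 i \sqrt{8726}}{92}$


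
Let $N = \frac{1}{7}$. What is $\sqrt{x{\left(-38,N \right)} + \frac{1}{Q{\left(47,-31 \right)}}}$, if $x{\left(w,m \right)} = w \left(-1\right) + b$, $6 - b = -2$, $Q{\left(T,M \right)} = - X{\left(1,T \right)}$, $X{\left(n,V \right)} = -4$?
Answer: $\frac{\sqrt{185}}{2} \approx 6.8007$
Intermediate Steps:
$Q{\left(T,M \right)} = 4$ ($Q{\left(T,M \right)} = \left(-1\right) \left(-4\right) = 4$)
$N = \frac{1}{7} \approx 0.14286$
$b = 8$ ($b = 6 - -2 = 6 + 2 = 8$)
$x{\left(w,m \right)} = 8 - w$ ($x{\left(w,m \right)} = w \left(-1\right) + 8 = - w + 8 = 8 - w$)
$\sqrt{x{\left(-38,N \right)} + \frac{1}{Q{\left(47,-31 \right)}}} = \sqrt{\left(8 - -38\right) + \frac{1}{4}} = \sqrt{\left(8 + 38\right) + \frac{1}{4}} = \sqrt{46 + \frac{1}{4}} = \sqrt{\frac{185}{4}} = \frac{\sqrt{185}}{2}$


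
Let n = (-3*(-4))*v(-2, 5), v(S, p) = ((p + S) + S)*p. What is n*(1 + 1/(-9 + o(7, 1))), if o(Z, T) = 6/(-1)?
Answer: 56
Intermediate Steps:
o(Z, T) = -6 (o(Z, T) = 6*(-1) = -6)
v(S, p) = p*(p + 2*S) (v(S, p) = ((S + p) + S)*p = (p + 2*S)*p = p*(p + 2*S))
n = 60 (n = (-3*(-4))*(5*(5 + 2*(-2))) = 12*(5*(5 - 4)) = 12*(5*1) = 12*5 = 60)
n*(1 + 1/(-9 + o(7, 1))) = 60*(1 + 1/(-9 - 6)) = 60*(1 + 1/(-15)) = 60*(1 - 1/15) = 60*(14/15) = 56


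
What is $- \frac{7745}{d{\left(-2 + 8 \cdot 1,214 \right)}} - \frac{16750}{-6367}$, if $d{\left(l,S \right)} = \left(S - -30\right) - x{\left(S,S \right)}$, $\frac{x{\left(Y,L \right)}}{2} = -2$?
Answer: $- \frac{45158415}{1579016} \approx -28.599$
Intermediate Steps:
$x{\left(Y,L \right)} = -4$ ($x{\left(Y,L \right)} = 2 \left(-2\right) = -4$)
$d{\left(l,S \right)} = 34 + S$ ($d{\left(l,S \right)} = \left(S - -30\right) - -4 = \left(S + 30\right) + 4 = \left(30 + S\right) + 4 = 34 + S$)
$- \frac{7745}{d{\left(-2 + 8 \cdot 1,214 \right)}} - \frac{16750}{-6367} = - \frac{7745}{34 + 214} - \frac{16750}{-6367} = - \frac{7745}{248} - - \frac{16750}{6367} = \left(-7745\right) \frac{1}{248} + \frac{16750}{6367} = - \frac{7745}{248} + \frac{16750}{6367} = - \frac{45158415}{1579016}$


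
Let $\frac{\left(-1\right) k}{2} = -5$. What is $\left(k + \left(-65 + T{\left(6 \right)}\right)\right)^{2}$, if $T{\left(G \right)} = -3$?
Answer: $3364$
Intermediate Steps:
$k = 10$ ($k = \left(-2\right) \left(-5\right) = 10$)
$\left(k + \left(-65 + T{\left(6 \right)}\right)\right)^{2} = \left(10 - 68\right)^{2} = \left(-58\right)^{2} = 3364$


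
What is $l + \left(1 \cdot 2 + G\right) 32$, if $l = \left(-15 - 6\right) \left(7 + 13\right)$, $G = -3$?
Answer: $-452$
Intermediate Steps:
$l = -420$ ($l = \left(-21\right) 20 = -420$)
$l + \left(1 \cdot 2 + G\right) 32 = -420 + \left(1 \cdot 2 - 3\right) 32 = -420 + \left(2 - 3\right) 32 = -420 - 32 = -452$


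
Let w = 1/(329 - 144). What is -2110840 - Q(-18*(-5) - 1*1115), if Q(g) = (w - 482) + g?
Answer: -390226606/185 ≈ -2.1093e+6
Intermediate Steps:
w = 1/185 ≈ 0.0054054
Q(g) = -89169/185 + g (Q(g) = (1/185 - 482) + g = -89169/185 + g)
-2110840 - Q(-18*(-5) - 1*1115) = -2110840 - (-89169/185 + (-18*(-5) - 1*1115)) = -2110840 - (-89169/185 + (90 - 1115)) = -2110840 - (-89169/185 - 1025) = -2110840 - 1*(-278794/185) = -2110840 + 278794/185 = -390226606/185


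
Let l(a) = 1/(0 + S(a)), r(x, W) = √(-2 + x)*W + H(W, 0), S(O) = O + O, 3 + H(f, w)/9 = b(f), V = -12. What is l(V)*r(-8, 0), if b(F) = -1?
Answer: 3/2 ≈ 1.5000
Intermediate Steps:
H(f, w) = -36 (H(f, w) = -27 + 9*(-1) = -27 - 9 = -36)
S(O) = 2*O
r(x, W) = -36 + W*√(-2 + x) (r(x, W) = √(-2 + x)*W - 36 = W*√(-2 + x) - 36 = -36 + W*√(-2 + x))
l(a) = 1/(2*a) (l(a) = 1/(0 + 2*a) = 1/(2*a))
l(V)*r(-8, 0) = ((½)/(-12))*(-36 + 0*√(-2 - 8)) = ((½)*(-1/12))*(-36 + 0*√(-10)) = -(-36 + 0*(I*√10))/24 = -(-36 + 0)/24 = -1/24*(-36) = 3/2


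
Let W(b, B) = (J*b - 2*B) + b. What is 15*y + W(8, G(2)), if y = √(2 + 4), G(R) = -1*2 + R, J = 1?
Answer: 16 + 15*√6 ≈ 52.742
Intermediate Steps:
G(R) = -2 + R
W(b, B) = -2*B + 2*b (W(b, B) = (1*b - 2*B) + b = (b - 2*B) + b = -2*B + 2*b)
y = √6 ≈ 2.4495
15*y + W(8, G(2)) = 15*√6 + (-2*(-2 + 2) + 2*8) = 15*√6 + (-2*0 + 16) = 15*√6 + (0 + 16) = 15*√6 + 16 = 16 + 15*√6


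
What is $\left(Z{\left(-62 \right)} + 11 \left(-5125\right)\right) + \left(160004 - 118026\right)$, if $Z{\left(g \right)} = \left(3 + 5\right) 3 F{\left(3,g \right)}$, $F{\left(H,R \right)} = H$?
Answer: $-14325$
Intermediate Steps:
$Z{\left(g \right)} = 72$ ($Z{\left(g \right)} = \left(3 + 5\right) 3 \cdot 3 = 8 \cdot 3 \cdot 3 = 24 \cdot 3 = 72$)
$\left(Z{\left(-62 \right)} + 11 \left(-5125\right)\right) + \left(160004 - 118026\right) = \left(72 + 11 \left(-5125\right)\right) + \left(160004 - 118026\right) = \left(72 - 56375\right) + \left(160004 - 118026\right) = -56303 + 41978 = -14325$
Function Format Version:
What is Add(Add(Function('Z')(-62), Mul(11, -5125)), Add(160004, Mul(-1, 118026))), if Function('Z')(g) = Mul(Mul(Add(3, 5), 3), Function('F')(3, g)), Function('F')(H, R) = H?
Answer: -14325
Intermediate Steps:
Function('Z')(g) = 72 (Function('Z')(g) = Mul(Mul(Add(3, 5), 3), 3) = Mul(Mul(8, 3), 3) = Mul(24, 3) = 72)
Add(Add(Function('Z')(-62), Mul(11, -5125)), Add(160004, Mul(-1, 118026))) = Add(Add(72, Mul(11, -5125)), Add(160004, Mul(-1, 118026))) = Add(Add(72, -56375), Add(160004, -118026)) = Add(-56303, 41978) = -14325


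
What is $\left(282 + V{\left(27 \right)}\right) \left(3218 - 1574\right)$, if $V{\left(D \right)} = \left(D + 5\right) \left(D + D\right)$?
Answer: $3304440$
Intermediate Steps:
$V{\left(D \right)} = 2 D \left(5 + D\right)$ ($V{\left(D \right)} = \left(5 + D\right) 2 D = 2 D \left(5 + D\right)$)
$\left(282 + V{\left(27 \right)}\right) \left(3218 - 1574\right) = \left(282 + 2 \cdot 27 \left(5 + 27\right)\right) \left(3218 - 1574\right) = \left(282 + 2 \cdot 27 \cdot 32\right) 1644 = \left(282 + 1728\right) 1644 = 2010 \cdot 1644 = 3304440$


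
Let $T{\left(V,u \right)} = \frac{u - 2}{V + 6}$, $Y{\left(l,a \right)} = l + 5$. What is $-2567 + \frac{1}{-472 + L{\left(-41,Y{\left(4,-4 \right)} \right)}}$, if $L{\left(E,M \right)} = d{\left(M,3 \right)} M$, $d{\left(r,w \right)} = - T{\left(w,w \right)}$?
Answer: $- \frac{1214192}{473} \approx -2567.0$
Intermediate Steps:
$Y{\left(l,a \right)} = 5 + l$
$T{\left(V,u \right)} = \frac{-2 + u}{6 + V}$
$d{\left(r,w \right)} = - \frac{-2 + w}{6 + w}$
$L{\left(E,M \right)} = - \frac{M}{9}$ ($L{\left(E,M \right)} = \frac{2 - 3}{6 + 3} M = \frac{2 - 3}{9} M = \frac{1}{9} \left(-1\right) M = - \frac{M}{9}$)
$-2567 + \frac{1}{-472 + L{\left(-41,Y{\left(4,-4 \right)} \right)}} = -2567 + \frac{1}{-472 - \frac{5 + 4}{9}} = -2567 + \frac{1}{-472 - 1} = -2567 + \frac{1}{-473} = -2567 - \frac{1}{473} = - \frac{1214192}{473}$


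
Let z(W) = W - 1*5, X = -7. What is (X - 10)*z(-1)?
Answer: 102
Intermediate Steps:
z(W) = -5 + W (z(W) = W - 5 = -5 + W)
(X - 10)*z(-1) = (-7 - 10)*(-5 - 1) = -17*(-6) = 102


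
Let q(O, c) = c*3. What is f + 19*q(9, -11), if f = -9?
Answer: -636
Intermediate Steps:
q(O, c) = 3*c
f + 19*q(9, -11) = -9 + 19*(3*(-11)) = -9 + 19*(-33) = -9 - 627 = -636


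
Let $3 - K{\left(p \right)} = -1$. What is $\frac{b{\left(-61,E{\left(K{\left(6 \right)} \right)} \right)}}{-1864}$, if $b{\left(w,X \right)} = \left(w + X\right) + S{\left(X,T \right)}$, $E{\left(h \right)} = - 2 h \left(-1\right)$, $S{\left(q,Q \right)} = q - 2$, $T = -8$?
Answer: $\frac{47}{1864} \approx 0.025215$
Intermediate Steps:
$K{\left(p \right)} = 4$ ($K{\left(p \right)} = 3 - -1 = 3 + 1 = 4$)
$S{\left(q,Q \right)} = -2 + q$
$E{\left(h \right)} = 2 h$
$b{\left(w,X \right)} = -2 + w + 2 X$ ($b{\left(w,X \right)} = \left(w + X\right) + \left(-2 + X\right) = \left(X + w\right) + \left(-2 + X\right) = -2 + w + 2 X$)
$\frac{b{\left(-61,E{\left(K{\left(6 \right)} \right)} \right)}}{-1864} = \frac{-2 - 61 + 2 \cdot 2 \cdot 4}{-1864} = \left(-2 - 61 + 2 \cdot 8\right) \left(- \frac{1}{1864}\right) = \left(-2 - 61 + 16\right) \left(- \frac{1}{1864}\right) = \left(-47\right) \left(- \frac{1}{1864}\right) = \frac{47}{1864}$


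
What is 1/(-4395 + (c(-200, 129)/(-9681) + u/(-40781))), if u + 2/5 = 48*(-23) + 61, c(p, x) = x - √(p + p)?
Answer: -17125917943201394897115/75268199390219502523954249 - 8050186956220500*I/75268199390219502523954249 ≈ -0.00022753 - 1.0695e-10*I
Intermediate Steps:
c(p, x) = x - √2*√p (c(p, x) = x - √(2*p) = x - √2*√p)
u = -5217/5 (u = -⅖ + (48*(-23) + 61) = -⅖ + (-1104 + 61) = -⅖ - 1043 = -5217/5 ≈ -1043.4)
1/(-4395 + (c(-200, 129)/(-9681) + u/(-40781))) = 1/(-4395 + ((129 - √2*√(-200))/(-9681) - 5217/5/(-40781))) = 1/(-4395 + ((129 - √2*10*I*√2)*(-1/9681) - 5217/5*(-1/40781))) = 1/(-4395 + ((129 - 20*I)*(-1/9681) + 5217/203905)) = 1/(-4395 + ((-43/3227 + 20*I/9681) + 5217/203905)) = 1/(-4395 + (8067344/658001435 + 20*I/9681)) = 1/(-2891908239481/658001435 + 20*I/9681) = 3896692996158533025*(-2891908239481/658001435 - 20*I/9681)/75268199390219502523954249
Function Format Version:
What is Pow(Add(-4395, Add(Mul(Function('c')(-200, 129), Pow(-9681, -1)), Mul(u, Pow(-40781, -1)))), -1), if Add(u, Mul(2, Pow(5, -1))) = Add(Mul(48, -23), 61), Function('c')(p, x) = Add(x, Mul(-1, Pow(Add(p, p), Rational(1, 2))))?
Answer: Add(Rational(-17125917943201394897115, 75268199390219502523954249), Mul(Rational(-8050186956220500, 75268199390219502523954249), I)) ≈ Add(-0.00022753, Mul(-1.0695e-10, I))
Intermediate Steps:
Function('c')(p, x) = Add(x, Mul(-1, Pow(2, Rational(1, 2)), Pow(p, Rational(1, 2)))) (Function('c')(p, x) = Add(x, Mul(-1, Pow(Mul(2, p), Rational(1, 2)))) = Add(x, Mul(-1, Mul(Pow(2, Rational(1, 2)), Pow(p, Rational(1, 2))))) = Add(x, Mul(-1, Pow(2, Rational(1, 2)), Pow(p, Rational(1, 2)))))
u = Rational(-5217, 5) (u = Add(Rational(-2, 5), Add(Mul(48, -23), 61)) = Add(Rational(-2, 5), Add(-1104, 61)) = Add(Rational(-2, 5), -1043) = Rational(-5217, 5) ≈ -1043.4)
Pow(Add(-4395, Add(Mul(Function('c')(-200, 129), Pow(-9681, -1)), Mul(u, Pow(-40781, -1)))), -1) = Pow(Add(-4395, Add(Mul(Add(129, Mul(-1, Pow(2, Rational(1, 2)), Pow(-200, Rational(1, 2)))), Pow(-9681, -1)), Mul(Rational(-5217, 5), Pow(-40781, -1)))), -1) = Pow(Add(-4395, Add(Mul(Add(129, Mul(-1, Pow(2, Rational(1, 2)), Mul(10, I, Pow(2, Rational(1, 2))))), Rational(-1, 9681)), Mul(Rational(-5217, 5), Rational(-1, 40781)))), -1) = Pow(Add(-4395, Add(Mul(Add(129, Mul(-20, I)), Rational(-1, 9681)), Rational(5217, 203905))), -1) = Pow(Add(-4395, Add(Add(Rational(-43, 3227), Mul(Rational(20, 9681), I)), Rational(5217, 203905))), -1) = Pow(Add(-4395, Add(Rational(8067344, 658001435), Mul(Rational(20, 9681), I))), -1) = Pow(Add(Rational(-2891908239481, 658001435), Mul(Rational(20, 9681), I)), -1) = Mul(Rational(3896692996158533025, 75268199390219502523954249), Add(Rational(-2891908239481, 658001435), Mul(Rational(-20, 9681), I)))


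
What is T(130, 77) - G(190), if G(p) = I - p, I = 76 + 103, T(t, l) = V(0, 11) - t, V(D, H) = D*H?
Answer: -119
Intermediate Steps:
T(t, l) = -t (T(t, l) = 0*11 - t = 0 - t = -t)
I = 179
G(p) = 179 - p
T(130, 77) - G(190) = -1*130 - (179 - 1*190) = -130 - (179 - 190) = -130 - 1*(-11) = -130 + 11 = -119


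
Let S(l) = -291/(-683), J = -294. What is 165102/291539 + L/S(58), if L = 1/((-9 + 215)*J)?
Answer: 2909578999511/5138119486836 ≈ 0.56627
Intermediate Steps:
S(l) = 291/683 (S(l) = -291*(-1/683) = 291/683)
L = -1/60564 (L = 1/((-9 + 215)*(-294)) = 1/(206*(-294)) = 1/(-60564) = -1/60564 ≈ -1.6511e-5)
165102/291539 + L/S(58) = 165102/291539 - 1/(60564*291/683) = 165102*(1/291539) - 1/60564*683/291 = 165102/291539 - 683/17624124 = 2909578999511/5138119486836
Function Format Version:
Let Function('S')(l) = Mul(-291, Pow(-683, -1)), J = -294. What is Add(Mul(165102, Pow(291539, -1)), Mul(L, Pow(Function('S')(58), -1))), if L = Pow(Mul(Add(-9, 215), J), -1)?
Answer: Rational(2909578999511, 5138119486836) ≈ 0.56627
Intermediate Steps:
Function('S')(l) = Rational(291, 683) (Function('S')(l) = Mul(-291, Rational(-1, 683)) = Rational(291, 683))
L = Rational(-1, 60564) (L = Pow(Mul(Add(-9, 215), -294), -1) = Pow(Mul(206, -294), -1) = Pow(-60564, -1) = Rational(-1, 60564) ≈ -1.6511e-5)
Add(Mul(165102, Pow(291539, -1)), Mul(L, Pow(Function('S')(58), -1))) = Add(Mul(165102, Pow(291539, -1)), Mul(Rational(-1, 60564), Pow(Rational(291, 683), -1))) = Add(Mul(165102, Rational(1, 291539)), Mul(Rational(-1, 60564), Rational(683, 291))) = Add(Rational(165102, 291539), Rational(-683, 17624124)) = Rational(2909578999511, 5138119486836)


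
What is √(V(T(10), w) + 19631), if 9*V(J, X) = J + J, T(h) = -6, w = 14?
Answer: √176667/3 ≈ 140.11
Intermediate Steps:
V(J, X) = 2*J/9 (V(J, X) = (J + J)/9 = (2*J)/9 = 2*J/9)
√(V(T(10), w) + 19631) = √((2/9)*(-6) + 19631) = √(-4/3 + 19631) = √(58889/3) = √176667/3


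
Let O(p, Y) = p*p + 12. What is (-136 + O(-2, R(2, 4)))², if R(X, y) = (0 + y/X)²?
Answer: 14400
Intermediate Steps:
R(X, y) = y²/X² (R(X, y) = (y/X)² = y²/X²)
O(p, Y) = 12 + p² (O(p, Y) = p² + 12 = 12 + p²)
(-136 + O(-2, R(2, 4)))² = (-136 + (12 + (-2)²))² = (-136 + (12 + 4))² = (-136 + 16)² = (-120)² = 14400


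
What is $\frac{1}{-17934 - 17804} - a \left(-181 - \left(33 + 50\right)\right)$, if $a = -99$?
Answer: $- \frac{934048369}{35738} \approx -26136.0$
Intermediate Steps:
$\frac{1}{-17934 - 17804} - a \left(-181 - \left(33 + 50\right)\right) = \frac{1}{-17934 - 17804} - - 99 \left(-181 - \left(33 + 50\right)\right) = \frac{1}{-35738} - - 99 \left(-181 - 83\right) = - \frac{1}{35738} - - 99 \left(-181 - 83\right) = - \frac{1}{35738} - \left(-99\right) \left(-264\right) = - \frac{1}{35738} - 26136 = - \frac{934048369}{35738}$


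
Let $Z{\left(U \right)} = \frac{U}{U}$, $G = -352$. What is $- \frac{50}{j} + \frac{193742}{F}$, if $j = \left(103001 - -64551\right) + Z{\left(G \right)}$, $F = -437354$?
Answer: $- \frac{16241960513}{36639987381} \approx -0.44328$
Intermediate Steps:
$Z{\left(U \right)} = 1$
$j = 167553$ ($j = \left(103001 - -64551\right) + 1 = \left(103001 + 64551\right) + 1 = 167552 + 1 = 167553$)
$- \frac{50}{j} + \frac{193742}{F} = - \frac{50}{167553} + \frac{193742}{-437354} = \left(-50\right) \frac{1}{167553} + 193742 \left(- \frac{1}{437354}\right) = - \frac{50}{167553} - \frac{96871}{218677} = - \frac{16241960513}{36639987381}$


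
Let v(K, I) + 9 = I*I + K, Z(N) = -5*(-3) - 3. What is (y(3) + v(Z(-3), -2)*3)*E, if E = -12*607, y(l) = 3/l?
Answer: -160248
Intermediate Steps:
Z(N) = 12 (Z(N) = 15 - 3 = 12)
v(K, I) = -9 + K + I² (v(K, I) = -9 + (I*I + K) = -9 + (I² + K) = -9 + (K + I²) = -9 + K + I²)
E = -7284
(y(3) + v(Z(-3), -2)*3)*E = (3/3 + (-9 + 12 + (-2)²)*3)*(-7284) = (3*(⅓) + (-9 + 12 + 4)*3)*(-7284) = (1 + 7*3)*(-7284) = (1 + 21)*(-7284) = 22*(-7284) = -160248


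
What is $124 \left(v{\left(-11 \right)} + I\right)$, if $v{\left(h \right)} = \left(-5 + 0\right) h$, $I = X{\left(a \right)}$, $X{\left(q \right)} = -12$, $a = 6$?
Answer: $5332$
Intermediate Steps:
$I = -12$
$v{\left(h \right)} = - 5 h$
$124 \left(v{\left(-11 \right)} + I\right) = 124 \left(\left(-5\right) \left(-11\right) - 12\right) = 124 \left(55 - 12\right) = 124 \cdot 43 = 5332$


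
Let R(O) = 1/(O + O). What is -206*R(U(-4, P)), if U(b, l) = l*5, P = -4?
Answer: 103/20 ≈ 5.1500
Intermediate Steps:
U(b, l) = 5*l
R(O) = 1/(2*O)
-206*R(U(-4, P)) = -103/(5*(-4)) = -103/(-20) = -103*(-1)/20 = -206*(-1/40) = 103/20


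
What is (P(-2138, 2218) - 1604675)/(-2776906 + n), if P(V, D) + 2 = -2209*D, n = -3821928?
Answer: 6504239/6598834 ≈ 0.98566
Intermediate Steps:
P(V, D) = -2 - 2209*D
(P(-2138, 2218) - 1604675)/(-2776906 + n) = ((-2 - 2209*2218) - 1604675)/(-2776906 - 3821928) = ((-2 - 4899562) - 1604675)/(-6598834) = (-4899564 - 1604675)*(-1/6598834) = -6504239*(-1/6598834) = 6504239/6598834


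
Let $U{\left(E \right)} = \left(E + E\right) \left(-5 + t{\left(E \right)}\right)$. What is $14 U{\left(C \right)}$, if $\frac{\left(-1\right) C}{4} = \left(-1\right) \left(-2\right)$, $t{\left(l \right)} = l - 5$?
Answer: $4032$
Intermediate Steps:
$t{\left(l \right)} = -5 + l$
$C = -8$ ($C = - 4 \left(\left(-1\right) \left(-2\right)\right) = \left(-4\right) 2 = -8$)
$U{\left(E \right)} = 2 E \left(-10 + E\right)$ ($U{\left(E \right)} = \left(E + E\right) \left(-5 + \left(-5 + E\right)\right) = 2 E \left(-10 + E\right)$)
$14 U{\left(C \right)} = 14 \cdot 2 \left(-8\right) \left(-10 - 8\right) = 14 \cdot 2 \left(-8\right) \left(-18\right) = 14 \cdot 288 = 4032$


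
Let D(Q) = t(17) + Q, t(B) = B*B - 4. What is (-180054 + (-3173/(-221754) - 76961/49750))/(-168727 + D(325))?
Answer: 496604930168461/463677676648875 ≈ 1.0710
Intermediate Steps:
t(B) = -4 + B² (t(B) = B² - 4 = -4 + B²)
D(Q) = 285 + Q (D(Q) = (-4 + 17²) + Q = (-4 + 289) + Q = 285 + Q)
(-180054 + (-3173/(-221754) - 76961/49750))/(-168727 + D(325)) = (-180054 + (-3173/(-221754) - 76961/49750))/(-168727 + (285 + 325)) = (-180054 + (-3173*(-1/221754) - 76961*1/49750))/(-168727 + 610) = (-180054 + (3173/221754 - 76961/49750))/(-168117) = (-180054 - 4227138211/2758065375)*(-1/168117) = -496604930168461/2758065375*(-1/168117) = 496604930168461/463677676648875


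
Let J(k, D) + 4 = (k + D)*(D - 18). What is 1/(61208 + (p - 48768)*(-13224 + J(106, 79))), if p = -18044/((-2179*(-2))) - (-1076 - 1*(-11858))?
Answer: 2179/252273513328 ≈ 8.6374e-9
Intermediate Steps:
J(k, D) = -4 + (-18 + D)*(D + k) (J(k, D) = -4 + (k + D)*(D - 18) = -4 + (D + k)*(-18 + D) = -4 + (-18 + D)*(D + k))
p = -23503000/2179 (p = -18044/4358 - (-1076 + 11858) = -18044*1/4358 - 1*10782 = -9022/2179 - 10782 = -23503000/2179 ≈ -10786.)
1/(61208 + (p - 48768)*(-13224 + J(106, 79))) = 1/(61208 + (-23503000/2179 - 48768)*(-13224 + (-4 + 79² - 18*79 - 18*106 + 79*106))) = 1/(61208 - 129768472*(-13224 + (-4 + 6241 - 1422 - 1908 + 8374))/2179) = 1/(61208 - 129768472*(-13224 + 11281)/2179) = 1/(61208 - 129768472/2179*(-1943)) = 1/(61208 + 252140141096/2179) = 1/(252273513328/2179) = 2179/252273513328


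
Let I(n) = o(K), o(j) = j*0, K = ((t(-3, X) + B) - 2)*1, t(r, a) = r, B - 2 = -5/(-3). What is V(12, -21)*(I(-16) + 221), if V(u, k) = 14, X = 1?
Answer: 3094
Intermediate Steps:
B = 11/3 (B = 2 - 5/(-3) = 2 - 5*(-⅓) = 2 + 5/3 = 11/3 ≈ 3.6667)
K = -4/3 (K = ((-3 + 11/3) - 2)*1 = (⅔ - 2)*1 = -4/3*1 = -4/3 ≈ -1.3333)
o(j) = 0
I(n) = 0
V(12, -21)*(I(-16) + 221) = 14*(0 + 221) = 14*221 = 3094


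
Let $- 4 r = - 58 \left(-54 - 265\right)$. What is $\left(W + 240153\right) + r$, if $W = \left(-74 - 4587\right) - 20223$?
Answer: $\frac{421287}{2} \approx 2.1064 \cdot 10^{5}$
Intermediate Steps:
$r = - \frac{9251}{2}$ ($r = - \frac{\left(-58\right) \left(-54 - 265\right)}{4} = - \frac{\left(-58\right) \left(-319\right)}{4} = \left(- \frac{1}{4}\right) 18502 = - \frac{9251}{2} \approx -4625.5$)
$W = -24884$ ($W = \left(-74 - 4587\right) - 20223 = -4661 - 20223 = -24884$)
$\left(W + 240153\right) + r = \left(-24884 + 240153\right) - \frac{9251}{2} = 215269 - \frac{9251}{2} = \frac{421287}{2}$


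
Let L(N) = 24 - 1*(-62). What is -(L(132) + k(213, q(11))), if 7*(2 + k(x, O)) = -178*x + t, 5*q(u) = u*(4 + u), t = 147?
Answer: 37179/7 ≈ 5311.3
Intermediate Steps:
q(u) = u*(4 + u)/5 (q(u) = (u*(4 + u))/5 = u*(4 + u)/5)
k(x, O) = 19 - 178*x/7 (k(x, O) = -2 + (-178*x + 147)/7 = -2 + (147 - 178*x)/7 = -2 + (21 - 178*x/7) = 19 - 178*x/7)
L(N) = 86 (L(N) = 24 + 62 = 86)
-(L(132) + k(213, q(11))) = -(86 + (19 - 178/7*213)) = -(86 + (19 - 37914/7)) = -(86 - 37781/7) = -1*(-37179/7) = 37179/7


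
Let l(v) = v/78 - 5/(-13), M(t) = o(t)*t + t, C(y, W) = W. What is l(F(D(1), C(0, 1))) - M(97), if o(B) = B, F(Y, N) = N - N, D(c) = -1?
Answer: -123573/13 ≈ -9505.6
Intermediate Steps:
F(Y, N) = 0
M(t) = t + t² (M(t) = t*t + t = t² + t = t + t²)
l(v) = 5/13 + v/78 (l(v) = v*(1/78) - 5*(-1/13) = v/78 + 5/13 = 5/13 + v/78)
l(F(D(1), C(0, 1))) - M(97) = (5/13 + (1/78)*0) - 97*(1 + 97) = (5/13 + 0) - 97*98 = 5/13 - 1*9506 = 5/13 - 9506 = -123573/13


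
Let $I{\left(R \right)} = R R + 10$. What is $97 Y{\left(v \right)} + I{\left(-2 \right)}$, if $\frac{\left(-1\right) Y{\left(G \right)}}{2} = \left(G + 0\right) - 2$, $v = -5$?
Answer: $1372$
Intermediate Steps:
$Y{\left(G \right)} = 4 - 2 G$ ($Y{\left(G \right)} = - 2 \left(\left(G + 0\right) - 2\right) = - 2 \left(G - 2\right) = - 2 \left(-2 + G\right) = 4 - 2 G$)
$I{\left(R \right)} = 10 + R^{2}$ ($I{\left(R \right)} = R^{2} + 10 = 10 + R^{2}$)
$97 Y{\left(v \right)} + I{\left(-2 \right)} = 97 \left(4 - -10\right) + \left(10 + \left(-2\right)^{2}\right) = 97 \left(4 + 10\right) + \left(10 + 4\right) = 97 \cdot 14 + 14 = 1358 + 14 = 1372$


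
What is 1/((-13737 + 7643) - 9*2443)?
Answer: -1/28081 ≈ -3.5611e-5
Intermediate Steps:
1/((-13737 + 7643) - 9*2443) = 1/(-6094 - 21987) = 1/(-28081) = -1/28081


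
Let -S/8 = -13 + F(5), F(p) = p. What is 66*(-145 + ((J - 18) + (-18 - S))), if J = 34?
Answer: -13926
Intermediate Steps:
S = 64 (S = -8*(-13 + 5) = -8*(-8) = 64)
66*(-145 + ((J - 18) + (-18 - S))) = 66*(-145 + ((34 - 18) + (-18 - 1*64))) = 66*(-145 + (16 + (-18 - 64))) = 66*(-145 + (16 - 82)) = 66*(-145 - 66) = 66*(-211) = -13926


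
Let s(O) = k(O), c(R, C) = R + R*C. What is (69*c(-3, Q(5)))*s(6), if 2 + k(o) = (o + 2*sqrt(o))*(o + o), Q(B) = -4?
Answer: 43470 + 14904*sqrt(6) ≈ 79977.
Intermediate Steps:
c(R, C) = R + C*R
k(o) = -2 + 2*o*(o + 2*sqrt(o)) (k(o) = -2 + (o + 2*sqrt(o))*(o + o) = -2 + (o + 2*sqrt(o))*(2*o) = -2 + 2*o*(o + 2*sqrt(o)))
s(O) = -2 + 2*O**2 + 4*O**(3/2)
(69*c(-3, Q(5)))*s(6) = (69*(-3*(1 - 4)))*(-2 + 2*6**2 + 4*6**(3/2)) = (69*(-3*(-3)))*(-2 + 2*36 + 4*(6*sqrt(6))) = (69*9)*(-2 + 72 + 24*sqrt(6)) = 621*(70 + 24*sqrt(6)) = 43470 + 14904*sqrt(6)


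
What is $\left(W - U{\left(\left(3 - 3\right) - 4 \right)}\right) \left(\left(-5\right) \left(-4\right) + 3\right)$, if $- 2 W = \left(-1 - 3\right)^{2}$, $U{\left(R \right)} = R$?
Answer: $-92$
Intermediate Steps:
$W = -8$ ($W = - \frac{\left(-1 - 3\right)^{2}}{2} = - \frac{\left(-4\right)^{2}}{2} = \left(- \frac{1}{2}\right) 16 = -8$)
$\left(W - U{\left(\left(3 - 3\right) - 4 \right)}\right) \left(\left(-5\right) \left(-4\right) + 3\right) = \left(-8 - \left(\left(3 - 3\right) - 4\right)\right) \left(\left(-5\right) \left(-4\right) + 3\right) = \left(-8 - \left(0 - 4\right)\right) \left(20 + 3\right) = \left(-8 - -4\right) 23 = \left(-8 + 4\right) 23 = \left(-4\right) 23 = -92$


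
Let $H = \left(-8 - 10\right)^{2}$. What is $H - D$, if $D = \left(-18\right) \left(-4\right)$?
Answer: $252$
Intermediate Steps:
$H = 324$ ($H = \left(-8 - 10\right)^{2} = \left(-18\right)^{2} = 324$)
$D = 72$
$H - D = 324 - 72 = 252$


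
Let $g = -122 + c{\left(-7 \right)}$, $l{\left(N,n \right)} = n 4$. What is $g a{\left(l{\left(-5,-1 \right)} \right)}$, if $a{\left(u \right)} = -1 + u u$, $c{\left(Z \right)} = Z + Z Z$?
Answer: $-1200$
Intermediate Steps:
$l{\left(N,n \right)} = 4 n$
$c{\left(Z \right)} = Z + Z^{2}$
$a{\left(u \right)} = -1 + u^{2}$
$g = -80$ ($g = -122 - 7 \left(1 - 7\right) = -122 - -42 = -122 + 42 = -80$)
$g a{\left(l{\left(-5,-1 \right)} \right)} = - 80 \left(-1 + \left(4 \left(-1\right)\right)^{2}\right) = - 80 \left(-1 + \left(-4\right)^{2}\right) = - 80 \left(-1 + 16\right) = \left(-80\right) 15 = -1200$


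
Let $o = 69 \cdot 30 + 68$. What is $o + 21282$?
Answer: $23420$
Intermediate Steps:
$o = 2138$ ($o = 2070 + 68 = 2138$)
$o + 21282 = 2138 + 21282 = 23420$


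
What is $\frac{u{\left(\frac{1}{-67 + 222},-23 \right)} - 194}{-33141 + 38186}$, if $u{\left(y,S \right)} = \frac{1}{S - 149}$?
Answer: $- \frac{33369}{867740} \approx -0.038455$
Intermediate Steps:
$u{\left(y,S \right)} = \frac{1}{-149 + S}$
$\frac{u{\left(\frac{1}{-67 + 222},-23 \right)} - 194}{-33141 + 38186} = \frac{\frac{1}{-149 - 23} - 194}{-33141 + 38186} = \frac{\frac{1}{-172} + \left(-2408 + 2214\right)}{5045} = \left(- \frac{1}{172} - 194\right) \frac{1}{5045} = \left(- \frac{33369}{172}\right) \frac{1}{5045} = - \frac{33369}{867740}$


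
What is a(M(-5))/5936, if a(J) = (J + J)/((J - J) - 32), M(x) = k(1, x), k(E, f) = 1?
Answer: -1/94976 ≈ -1.0529e-5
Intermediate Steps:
M(x) = 1
a(J) = -J/16 (a(J) = (2*J)/(0 - 32) = (2*J)/(-32) = (2*J)*(-1/32) = -J/16)
a(M(-5))/5936 = -1/16*1/5936 = -1/94976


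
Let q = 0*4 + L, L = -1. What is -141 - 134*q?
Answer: -7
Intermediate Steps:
q = -1 (q = 0*4 - 1 = 0 - 1 = -1)
-141 - 134*q = -141 - 134*(-1) = -141 + 134 = -7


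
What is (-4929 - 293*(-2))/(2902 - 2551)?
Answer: -4343/351 ≈ -12.373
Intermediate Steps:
(-4929 - 293*(-2))/(2902 - 2551) = (-4929 + 586)/351 = -4343*1/351 = -4343/351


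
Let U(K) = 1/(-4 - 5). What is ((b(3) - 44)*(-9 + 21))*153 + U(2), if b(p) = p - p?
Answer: -727057/9 ≈ -80784.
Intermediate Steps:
U(K) = -⅑ (U(K) = 1/(-9) = -⅑)
b(p) = 0
((b(3) - 44)*(-9 + 21))*153 + U(2) = ((0 - 44)*(-9 + 21))*153 - ⅑ = -44*12*153 - ⅑ = -528*153 - ⅑ = -80784 - ⅑ = -727057/9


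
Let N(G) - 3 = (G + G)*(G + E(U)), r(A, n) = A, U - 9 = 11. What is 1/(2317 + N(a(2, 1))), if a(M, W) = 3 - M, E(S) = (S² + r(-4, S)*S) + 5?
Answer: 1/2972 ≈ 0.00033647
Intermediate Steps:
U = 20 (U = 9 + 11 = 20)
E(S) = 5 + S² - 4*S (E(S) = (S² - 4*S) + 5 = 5 + S² - 4*S)
N(G) = 3 + 2*G*(325 + G) (N(G) = 3 + (G + G)*(G + (5 + 20² - 4*20)) = 3 + (2*G)*(G + (5 + 400 - 80)) = 3 + (2*G)*(G + 325) = 3 + (2*G)*(325 + G) = 3 + 2*G*(325 + G))
1/(2317 + N(a(2, 1))) = 1/(2317 + (3 + 2*(3 - 1*2)² + 650*(3 - 1*2))) = 1/(2317 + (3 + 2*(3 - 2)² + 650*(3 - 2))) = 1/(2317 + (3 + 2*1² + 650*1)) = 1/(2317 + (3 + 2*1 + 650)) = 1/(2317 + (3 + 2 + 650)) = 1/(2317 + 655) = 1/2972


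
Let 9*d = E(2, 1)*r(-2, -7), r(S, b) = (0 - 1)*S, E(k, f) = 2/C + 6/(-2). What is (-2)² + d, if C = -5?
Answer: 146/45 ≈ 3.2444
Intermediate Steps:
E(k, f) = -17/5 (E(k, f) = 2/(-5) + 6/(-2) = 2*(-⅕) + 6*(-½) = -⅖ - 3 = -17/5)
r(S, b) = -S
d = -34/45 (d = (-(-17)*(-2)/5)/9 = (-17/5*2)/9 = (⅑)*(-34/5) = -34/45 ≈ -0.75556)
(-2)² + d = (-2)² - 34/45 = 4 - 34/45 = 146/45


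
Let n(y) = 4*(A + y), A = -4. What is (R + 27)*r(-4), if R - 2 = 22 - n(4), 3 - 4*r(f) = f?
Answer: 357/4 ≈ 89.250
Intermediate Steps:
n(y) = -16 + 4*y (n(y) = 4*(-4 + y) = -16 + 4*y)
r(f) = 3/4 - f/4
R = 24 (R = 2 + (22 - (-16 + 4*4)) = 2 + (22 - (-16 + 16)) = 2 + (22 - 1*0) = 2 + (22 + 0) = 2 + 22 = 24)
(R + 27)*r(-4) = (24 + 27)*(3/4 - 1/4*(-4)) = 51*(3/4 + 1) = 51*(7/4) = 357/4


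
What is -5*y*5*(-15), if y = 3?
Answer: 1125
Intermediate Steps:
-5*y*5*(-15) = -15*5*(-15) = -5*15*(-15) = -75*(-15) = 1125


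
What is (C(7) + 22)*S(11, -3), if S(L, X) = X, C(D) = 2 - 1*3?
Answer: -63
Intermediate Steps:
C(D) = -1 (C(D) = 2 - 3 = -1)
(C(7) + 22)*S(11, -3) = (-1 + 22)*(-3) = 21*(-3) = -63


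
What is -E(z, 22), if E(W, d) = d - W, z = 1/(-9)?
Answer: -199/9 ≈ -22.111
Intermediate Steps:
z = -⅑ ≈ -0.11111
-E(z, 22) = -(22 - 1*(-⅑)) = -(22 + ⅑) = -1*199/9 = -199/9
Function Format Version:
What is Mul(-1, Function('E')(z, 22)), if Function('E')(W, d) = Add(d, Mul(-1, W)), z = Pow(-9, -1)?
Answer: Rational(-199, 9) ≈ -22.111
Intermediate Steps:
z = Rational(-1, 9) ≈ -0.11111
Mul(-1, Function('E')(z, 22)) = Mul(-1, Add(22, Mul(-1, Rational(-1, 9)))) = Mul(-1, Add(22, Rational(1, 9))) = Mul(-1, Rational(199, 9)) = Rational(-199, 9)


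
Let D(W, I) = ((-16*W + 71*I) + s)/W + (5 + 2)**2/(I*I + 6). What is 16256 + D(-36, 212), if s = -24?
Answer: 6401015291/404550 ≈ 15823.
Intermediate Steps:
D(W, I) = 49/(6 + I**2) + (-24 - 16*W + 71*I)/W (D(W, I) = ((-16*W + 71*I) - 24)/W + (5 + 2)**2/(I*I + 6) = (-24 - 16*W + 71*I)/W + 7**2/(I**2 + 6) = (-24 - 16*W + 71*I)/W + 49/(6 + I**2) = 49/(6 + I**2) + (-24 - 16*W + 71*I)/W)
16256 + D(-36, 212) = 16256 + (-144 - 47*(-36) - 24*212**2 + 71*212**3 + 426*212 - 16*(-36)*212**2)/((-36)*(6 + 212**2)) = 16256 - (-144 + 1692 - 24*44944 + 71*9528128 + 90312 - 16*(-36)*44944)/(36*(6 + 44944)) = 16256 - 1/36*(-144 + 1692 - 1078656 + 676497088 + 90312 + 25887744)/44950 = 16256 - 1/36*1/44950*701398036 = 16256 - 175349509/404550 = 6401015291/404550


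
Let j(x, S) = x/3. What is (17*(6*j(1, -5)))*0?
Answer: 0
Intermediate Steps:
j(x, S) = x/3 (j(x, S) = x*(1/3) = x/3)
(17*(6*j(1, -5)))*0 = (17*(6*((1/3)*1)))*0 = (17*(6*(1/3)))*0 = (17*2)*0 = 34*0 = 0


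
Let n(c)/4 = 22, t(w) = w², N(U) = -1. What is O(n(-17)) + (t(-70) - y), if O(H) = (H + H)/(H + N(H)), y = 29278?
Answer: -2120710/87 ≈ -24376.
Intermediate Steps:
n(c) = 88 (n(c) = 4*22 = 88)
O(H) = 2*H/(-1 + H) (O(H) = (H + H)/(H - 1) = (2*H)/(-1 + H) = 2*H/(-1 + H))
O(n(-17)) + (t(-70) - y) = 2*88/(-1 + 88) + ((-70)² - 1*29278) = 2*88/87 + (4900 - 29278) = 2*88*(1/87) - 24378 = 176/87 - 24378 = -2120710/87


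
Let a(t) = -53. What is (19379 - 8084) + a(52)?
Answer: 11242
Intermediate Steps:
(19379 - 8084) + a(52) = (19379 - 8084) - 53 = 11295 - 53 = 11242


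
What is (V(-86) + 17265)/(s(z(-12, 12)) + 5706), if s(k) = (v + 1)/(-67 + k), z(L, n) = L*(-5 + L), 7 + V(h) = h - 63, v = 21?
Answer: 2343933/781744 ≈ 2.9983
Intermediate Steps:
V(h) = -70 + h (V(h) = -7 + (h - 63) = -7 + (-63 + h) = -70 + h)
s(k) = 22/(-67 + k) (s(k) = (21 + 1)/(-67 + k) = 22/(-67 + k))
(V(-86) + 17265)/(s(z(-12, 12)) + 5706) = ((-70 - 86) + 17265)/(22/(-67 - 12*(-5 - 12)) + 5706) = (-156 + 17265)/(22/(-67 - 12*(-17)) + 5706) = 17109/(22/(-67 + 204) + 5706) = 17109/(22/137 + 5706) = 17109/(781744/137) = 17109*(137/781744) = 2343933/781744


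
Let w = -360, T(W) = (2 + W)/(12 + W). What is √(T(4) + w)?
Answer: I*√5754/4 ≈ 18.964*I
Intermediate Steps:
T(W) = (2 + W)/(12 + W)
√(T(4) + w) = √((2 + 4)/(12 + 4) - 360) = √(6/16 - 360) = √((1/16)*6 - 360) = √(3/8 - 360) = √(-2877/8) = I*√5754/4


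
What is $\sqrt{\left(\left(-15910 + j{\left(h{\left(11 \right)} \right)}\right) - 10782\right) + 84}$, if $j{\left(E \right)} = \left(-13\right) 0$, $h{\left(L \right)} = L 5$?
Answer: $4 i \sqrt{1663} \approx 163.12 i$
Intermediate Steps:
$h{\left(L \right)} = 5 L$
$j{\left(E \right)} = 0$
$\sqrt{\left(\left(-15910 + j{\left(h{\left(11 \right)} \right)}\right) - 10782\right) + 84} = \sqrt{\left(\left(-15910 + 0\right) - 10782\right) + 84} = \sqrt{\left(-15910 - 10782\right) + 84} = \sqrt{-26692 + 84} = \sqrt{-26608} = 4 i \sqrt{1663}$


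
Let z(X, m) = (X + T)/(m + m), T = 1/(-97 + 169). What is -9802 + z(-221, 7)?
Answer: -1413761/144 ≈ -9817.8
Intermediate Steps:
T = 1/72 ≈ 0.013889
z(X, m) = (1/72 + X)/(2*m) (z(X, m) = (X + 1/72)/(m + m) = (1/72 + X)/((2*m)) = (1/72 + X)*(1/(2*m)) = (1/72 + X)/(2*m))
-9802 + z(-221, 7) = -9802 + (1/144)*(1 + 72*(-221))/7 = -9802 + (1/144)*(1/7)*(1 - 15912) = -9802 + (1/144)*(1/7)*(-15911) = -9802 - 2273/144 = -1413761/144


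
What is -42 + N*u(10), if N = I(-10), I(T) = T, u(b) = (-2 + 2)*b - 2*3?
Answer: 18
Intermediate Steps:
u(b) = -6 (u(b) = 0*b - 6 = 0 - 6 = -6)
N = -10
-42 + N*u(10) = -42 - 10*(-6) = -42 + 60 = 18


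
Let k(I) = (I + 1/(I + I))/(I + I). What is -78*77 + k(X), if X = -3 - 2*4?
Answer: -2906661/484 ≈ -6005.5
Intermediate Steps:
X = -11 (X = -3 - 8 = -11)
k(I) = (I + 1/(2*I))/(2*I) (k(I) = (I + 1/(2*I))/((2*I)) = (I + 1/(2*I))*(1/(2*I)) = (I + 1/(2*I))/(2*I))
-78*77 + k(X) = -78*77 + (½ + (¼)/(-11)²) = -6006 + (½ + (¼)*(1/121)) = -6006 + (½ + 1/484) = -6006 + 243/484 = -2906661/484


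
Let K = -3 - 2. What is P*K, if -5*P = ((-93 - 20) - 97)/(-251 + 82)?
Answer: 210/169 ≈ 1.2426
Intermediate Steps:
K = -5
P = -42/169 (P = -((-93 - 20) - 97)/(5*(-251 + 82)) = -(-113 - 97)/(5*(-169)) = -(-42)*(-1)/169 = -⅕*210/169 = -42/169 ≈ -0.24852)
P*K = -42/169*(-5) = 210/169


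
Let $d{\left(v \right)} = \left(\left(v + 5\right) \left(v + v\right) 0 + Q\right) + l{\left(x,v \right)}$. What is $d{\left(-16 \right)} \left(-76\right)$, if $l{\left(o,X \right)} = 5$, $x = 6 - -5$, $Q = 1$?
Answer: $-456$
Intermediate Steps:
$x = 11$ ($x = 6 + 5 = 11$)
$d{\left(v \right)} = 6$ ($d{\left(v \right)} = \left(\left(v + 5\right) \left(v + v\right) 0 + 1\right) + 5 = \left(\left(5 + v\right) 2 v 0 + 1\right) + 5 = \left(2 v \left(5 + v\right) 0 + 1\right) + 5 = \left(0 + 1\right) + 5 = 1 + 5 = 6$)
$d{\left(-16 \right)} \left(-76\right) = 6 \left(-76\right) = -456$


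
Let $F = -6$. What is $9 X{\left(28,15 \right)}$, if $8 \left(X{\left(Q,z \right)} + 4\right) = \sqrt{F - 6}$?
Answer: $-36 + \frac{9 i \sqrt{3}}{4} \approx -36.0 + 3.8971 i$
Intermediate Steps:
$X{\left(Q,z \right)} = -4 + \frac{i \sqrt{3}}{4}$ ($X{\left(Q,z \right)} = -4 + \frac{\sqrt{-6 - 6}}{8} = -4 + \frac{\sqrt{-12}}{8} = -4 + \frac{2 i \sqrt{3}}{8} = -4 + \frac{i \sqrt{3}}{4}$)
$9 X{\left(28,15 \right)} = 9 \left(-4 + \frac{i \sqrt{3}}{4}\right) = -36 + \frac{9 i \sqrt{3}}{4}$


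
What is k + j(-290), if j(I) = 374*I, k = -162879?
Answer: -271339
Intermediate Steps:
k + j(-290) = -162879 + 374*(-290) = -162879 - 108460 = -271339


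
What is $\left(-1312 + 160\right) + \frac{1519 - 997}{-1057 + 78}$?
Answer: $- \frac{1128330}{979} \approx -1152.5$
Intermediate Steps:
$\left(-1312 + 160\right) + \frac{1519 - 997}{-1057 + 78} = -1152 + \frac{522}{-979} = -1152 + 522 \left(- \frac{1}{979}\right) = -1152 - \frac{522}{979} = - \frac{1128330}{979}$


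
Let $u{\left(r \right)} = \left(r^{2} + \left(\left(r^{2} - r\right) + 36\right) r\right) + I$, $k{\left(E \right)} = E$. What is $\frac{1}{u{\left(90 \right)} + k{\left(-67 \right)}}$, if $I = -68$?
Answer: $\frac{1}{732105} \approx 1.3659 \cdot 10^{-6}$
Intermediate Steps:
$u{\left(r \right)} = -68 + r^{2} + r \left(36 + r^{2} - r\right)$ ($u{\left(r \right)} = \left(r^{2} + \left(\left(r^{2} - r\right) + 36\right) r\right) - 68 = \left(r^{2} + \left(36 + r^{2} - r\right) r\right) - 68 = \left(r^{2} + r \left(36 + r^{2} - r\right)\right) - 68 = -68 + r^{2} + r \left(36 + r^{2} - r\right)$)
$\frac{1}{u{\left(90 \right)} + k{\left(-67 \right)}} = \frac{1}{\left(-68 + 90^{3} + 36 \cdot 90\right) - 67} = \frac{1}{\left(-68 + 729000 + 3240\right) - 67} = \frac{1}{732172 - 67} = \frac{1}{732105}$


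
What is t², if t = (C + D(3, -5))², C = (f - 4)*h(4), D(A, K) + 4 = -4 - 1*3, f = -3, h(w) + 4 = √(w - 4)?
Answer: 83521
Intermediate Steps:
h(w) = -4 + √(-4 + w) (h(w) = -4 + √(w - 4) = -4 + √(-4 + w))
D(A, K) = -11 (D(A, K) = -4 + (-4 - 1*3) = -4 + (-4 - 3) = -4 - 7 = -11)
C = 28 (C = (-3 - 4)*(-4 + √(-4 + 4)) = -7*(-4 + √0) = -7*(-4 + 0) = -7*(-4) = 28)
t = 289 (t = (28 - 11)² = 17² = 289)
t² = 289² = 83521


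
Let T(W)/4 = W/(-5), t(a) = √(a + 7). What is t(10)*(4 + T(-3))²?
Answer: 1024*√17/25 ≈ 168.88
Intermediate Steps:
t(a) = √(7 + a)
T(W) = -4*W/5 (T(W) = 4*(W/(-5)) = 4*(W*(-⅕)) = 4*(-W/5) = -4*W/5)
t(10)*(4 + T(-3))² = √(7 + 10)*(4 - ⅘*(-3))² = √17*(4 + 12/5)² = √17*(32/5)² = √17*(1024/25) = 1024*√17/25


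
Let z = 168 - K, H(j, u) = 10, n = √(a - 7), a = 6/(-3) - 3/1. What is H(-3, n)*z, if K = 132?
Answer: 360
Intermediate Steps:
a = -5 (a = 6*(-⅓) - 3*1 = -2 - 3 = -5)
n = 2*I*√3 (n = √(-5 - 7) = √(-12) = 2*I*√3 ≈ 3.4641*I)
z = 36 (z = 168 - 1*132 = 168 - 132 = 36)
H(-3, n)*z = 10*36 = 360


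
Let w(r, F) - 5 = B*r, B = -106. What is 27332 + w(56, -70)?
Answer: 21401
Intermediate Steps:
w(r, F) = 5 - 106*r
27332 + w(56, -70) = 27332 + (5 - 106*56) = 27332 + (5 - 5936) = 27332 - 5931 = 21401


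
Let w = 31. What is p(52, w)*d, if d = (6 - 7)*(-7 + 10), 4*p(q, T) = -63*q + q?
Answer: 2418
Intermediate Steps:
p(q, T) = -31*q/2 (p(q, T) = (-63*q + q)/4 = (-62*q)/4 = -31*q/2)
d = -3 (d = -1*3 = -3)
p(52, w)*d = -31/2*52*(-3) = -806*(-3) = 2418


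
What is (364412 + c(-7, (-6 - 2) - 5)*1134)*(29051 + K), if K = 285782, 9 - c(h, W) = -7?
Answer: 120441253148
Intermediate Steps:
c(h, W) = 16 (c(h, W) = 9 - 1*(-7) = 9 + 7 = 16)
(364412 + c(-7, (-6 - 2) - 5)*1134)*(29051 + K) = (364412 + 16*1134)*(29051 + 285782) = (364412 + 18144)*314833 = 382556*314833 = 120441253148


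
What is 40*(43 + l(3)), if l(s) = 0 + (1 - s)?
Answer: 1640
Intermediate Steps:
l(s) = 1 - s
40*(43 + l(3)) = 40*(43 + (1 - 1*3)) = 40*(43 + (1 - 3)) = 40*(43 - 2) = 40*41 = 1640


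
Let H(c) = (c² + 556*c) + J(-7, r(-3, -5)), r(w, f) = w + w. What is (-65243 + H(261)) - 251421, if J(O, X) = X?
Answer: -103433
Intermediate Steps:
r(w, f) = 2*w
H(c) = -6 + c² + 556*c (H(c) = (c² + 556*c) + 2*(-3) = (c² + 556*c) - 6 = -6 + c² + 556*c)
(-65243 + H(261)) - 251421 = (-65243 + (-6 + 261² + 556*261)) - 251421 = (-65243 + (-6 + 68121 + 145116)) - 251421 = (-65243 + 213231) - 251421 = 147988 - 251421 = -103433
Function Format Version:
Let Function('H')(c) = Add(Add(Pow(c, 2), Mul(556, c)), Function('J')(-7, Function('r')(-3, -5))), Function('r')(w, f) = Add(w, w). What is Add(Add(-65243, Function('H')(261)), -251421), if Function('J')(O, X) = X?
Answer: -103433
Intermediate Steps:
Function('r')(w, f) = Mul(2, w)
Function('H')(c) = Add(-6, Pow(c, 2), Mul(556, c)) (Function('H')(c) = Add(Add(Pow(c, 2), Mul(556, c)), Mul(2, -3)) = Add(Add(Pow(c, 2), Mul(556, c)), -6) = Add(-6, Pow(c, 2), Mul(556, c)))
Add(Add(-65243, Function('H')(261)), -251421) = Add(Add(-65243, Add(-6, Pow(261, 2), Mul(556, 261))), -251421) = Add(Add(-65243, Add(-6, 68121, 145116)), -251421) = Add(Add(-65243, 213231), -251421) = Add(147988, -251421) = -103433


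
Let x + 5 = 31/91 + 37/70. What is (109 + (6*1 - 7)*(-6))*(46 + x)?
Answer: 125189/26 ≈ 4815.0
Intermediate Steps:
x = -537/130 (x = -5 + (31/91 + 37/70) = -5 + 113/130 = -537/130 ≈ -4.1308)
(109 + (6*1 - 7)*(-6))*(46 + x) = (109 + (6*1 - 7)*(-6))*(46 - 537/130) = (109 + (6 - 7)*(-6))*(5443/130) = (109 - 1*(-6))*(5443/130) = (109 + 6)*(5443/130) = 115*(5443/130) = 125189/26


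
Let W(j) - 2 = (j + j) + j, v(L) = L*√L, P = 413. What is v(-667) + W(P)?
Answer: 1241 - 667*I*√667 ≈ 1241.0 - 17226.0*I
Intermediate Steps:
v(L) = L^(3/2)
W(j) = 2 + 3*j (W(j) = 2 + ((j + j) + j) = 2 + (2*j + j) = 2 + 3*j)
v(-667) + W(P) = (-667)^(3/2) + (2 + 3*413) = -667*I*√667 + (2 + 1239) = -667*I*√667 + 1241 = 1241 - 667*I*√667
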